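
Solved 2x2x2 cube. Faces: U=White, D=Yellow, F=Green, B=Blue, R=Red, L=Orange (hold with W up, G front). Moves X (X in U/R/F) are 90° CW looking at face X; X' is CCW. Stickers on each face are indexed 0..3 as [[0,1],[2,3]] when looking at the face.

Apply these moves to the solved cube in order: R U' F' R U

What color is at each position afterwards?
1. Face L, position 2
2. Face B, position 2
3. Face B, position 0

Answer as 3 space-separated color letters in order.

Answer: O G W

Derivation:
After move 1 (R): R=RRRR U=WGWG F=GYGY D=YBYB B=WBWB
After move 2 (U'): U=GGWW F=OOGY R=GYRR B=RRWB L=WBOO
After move 3 (F'): F=OYOG U=GGGR R=BYYR D=BOYB L=WWOW
After move 4 (R): R=YBRY U=GYGG F=OOOB D=BWYR B=RRGB
After move 5 (U): U=GGGY F=YBOB R=RRRY B=WWGB L=OOOW
Query 1: L[2] = O
Query 2: B[2] = G
Query 3: B[0] = W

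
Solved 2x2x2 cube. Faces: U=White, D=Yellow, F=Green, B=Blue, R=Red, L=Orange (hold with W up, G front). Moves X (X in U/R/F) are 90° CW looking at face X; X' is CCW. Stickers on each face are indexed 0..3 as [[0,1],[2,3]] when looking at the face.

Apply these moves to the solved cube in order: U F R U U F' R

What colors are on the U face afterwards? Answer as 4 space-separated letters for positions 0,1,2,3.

After move 1 (U): U=WWWW F=RRGG R=BBRR B=OOBB L=GGOO
After move 2 (F): F=GRGR U=WWOG R=WBWR D=RBYY L=GYOY
After move 3 (R): R=WWRB U=WROR F=GBGY D=RBYO B=GOWB
After move 4 (U): U=OWRR F=WWGY R=GORB B=GYWB L=GBOY
After move 5 (U): U=RORW F=GOGY R=GYRB B=GBWB L=WWOY
After move 6 (F'): F=OYGG U=ROGR R=BYRB D=WYYO L=WWOR
After move 7 (R): R=RBBY U=RYGG F=OYGO D=WWYG B=RBOB
Query: U face = RYGG

Answer: R Y G G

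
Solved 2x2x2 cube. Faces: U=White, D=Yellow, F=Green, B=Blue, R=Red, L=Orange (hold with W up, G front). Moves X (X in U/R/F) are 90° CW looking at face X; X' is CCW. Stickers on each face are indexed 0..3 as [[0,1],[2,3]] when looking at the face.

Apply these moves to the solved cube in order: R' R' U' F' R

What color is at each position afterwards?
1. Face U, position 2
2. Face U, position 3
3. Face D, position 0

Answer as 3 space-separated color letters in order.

After move 1 (R'): R=RRRR U=WBWB F=GWGW D=YGYG B=YBYB
After move 2 (R'): R=RRRR U=WYWY F=GBGB D=YWYW B=GBGB
After move 3 (U'): U=YYWW F=OOGB R=GBRR B=RRGB L=GBOO
After move 4 (F'): F=OBOG U=YYGR R=WBYR D=BOYW L=GWOW
After move 5 (R): R=YWRB U=YBGG F=OOOW D=BGYR B=RRYB
Query 1: U[2] = G
Query 2: U[3] = G
Query 3: D[0] = B

Answer: G G B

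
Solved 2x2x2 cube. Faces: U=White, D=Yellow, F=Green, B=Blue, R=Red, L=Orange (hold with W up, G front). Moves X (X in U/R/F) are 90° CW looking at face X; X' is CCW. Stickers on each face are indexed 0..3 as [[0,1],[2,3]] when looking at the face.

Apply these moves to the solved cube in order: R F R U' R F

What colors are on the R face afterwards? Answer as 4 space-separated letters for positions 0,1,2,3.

Answer: W G B R

Derivation:
After move 1 (R): R=RRRR U=WGWG F=GYGY D=YBYB B=WBWB
After move 2 (F): F=GGYY U=WGOO R=WRGR D=RRYB L=OYOB
After move 3 (R): R=GWRR U=WGOY F=GRYB D=RWYW B=OBGB
After move 4 (U'): U=GYWO F=OYYB R=GRRR B=GWGB L=OBOB
After move 5 (R): R=RGRR U=GYWB F=OWYW D=RGYG B=OWYB
After move 6 (F): F=YOWW U=GYBB R=WGBR D=RRYG L=OROG
Query: R face = WGBR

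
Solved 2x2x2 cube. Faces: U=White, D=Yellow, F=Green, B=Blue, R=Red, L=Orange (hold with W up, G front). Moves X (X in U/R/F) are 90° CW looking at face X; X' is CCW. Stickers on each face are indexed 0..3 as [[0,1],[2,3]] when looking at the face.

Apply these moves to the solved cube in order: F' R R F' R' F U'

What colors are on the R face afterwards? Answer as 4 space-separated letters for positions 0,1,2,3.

Answer: G B G O

Derivation:
After move 1 (F'): F=GGGG U=WWRR R=YRYR D=OOYY L=OWOW
After move 2 (R): R=YYRR U=WGRG F=GOGY D=OBYB B=RBWB
After move 3 (R): R=RYRY U=WORY F=GBGB D=OWYR B=GBGB
After move 4 (F'): F=BBGG U=WORR R=WYOY D=WWYR L=OYOR
After move 5 (R'): R=YYWO U=WGRG F=BOGR D=WBYG B=RBWB
After move 6 (F): F=GBRO U=WGRY R=RYGO D=WYYG L=OWOB
After move 7 (U'): U=GYWR F=OWRO R=GBGO B=RYWB L=RBOB
Query: R face = GBGO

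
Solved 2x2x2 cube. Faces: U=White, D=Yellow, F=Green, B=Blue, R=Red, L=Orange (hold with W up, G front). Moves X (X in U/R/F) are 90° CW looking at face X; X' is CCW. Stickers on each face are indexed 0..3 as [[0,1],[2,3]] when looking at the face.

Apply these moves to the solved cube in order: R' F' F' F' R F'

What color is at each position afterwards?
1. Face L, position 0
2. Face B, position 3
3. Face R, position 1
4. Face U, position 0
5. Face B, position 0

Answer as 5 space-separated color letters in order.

Answer: O B W W O

Derivation:
After move 1 (R'): R=RRRR U=WBWB F=GWGW D=YGYG B=YBYB
After move 2 (F'): F=WWGG U=WBRR R=GRYR D=OOYG L=OBOW
After move 3 (F'): F=WGWG U=WBGY R=OROR D=BWYG L=OROR
After move 4 (F'): F=GGWW U=WBOO R=WRBR D=RRYG L=OYOG
After move 5 (R): R=BWRR U=WGOW F=GRWG D=RYYY B=OBBB
After move 6 (F'): F=RGGW U=WGBR R=YWRR D=YGYY L=OWOO
Query 1: L[0] = O
Query 2: B[3] = B
Query 3: R[1] = W
Query 4: U[0] = W
Query 5: B[0] = O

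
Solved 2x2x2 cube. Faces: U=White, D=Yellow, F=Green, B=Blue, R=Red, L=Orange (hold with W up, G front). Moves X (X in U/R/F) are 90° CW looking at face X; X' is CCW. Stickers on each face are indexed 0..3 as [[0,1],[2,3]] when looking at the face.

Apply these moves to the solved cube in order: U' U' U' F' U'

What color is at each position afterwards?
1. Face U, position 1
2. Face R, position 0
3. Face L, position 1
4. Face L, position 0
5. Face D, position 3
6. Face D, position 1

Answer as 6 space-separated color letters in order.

Answer: R R O O Y O

Derivation:
After move 1 (U'): U=WWWW F=OOGG R=GGRR B=RRBB L=BBOO
After move 2 (U'): U=WWWW F=BBGG R=OORR B=GGBB L=RROO
After move 3 (U'): U=WWWW F=RRGG R=BBRR B=OOBB L=GGOO
After move 4 (F'): F=RGRG U=WWBR R=YBYR D=GOYY L=GWOW
After move 5 (U'): U=WRWB F=GWRG R=RGYR B=YBBB L=OOOW
Query 1: U[1] = R
Query 2: R[0] = R
Query 3: L[1] = O
Query 4: L[0] = O
Query 5: D[3] = Y
Query 6: D[1] = O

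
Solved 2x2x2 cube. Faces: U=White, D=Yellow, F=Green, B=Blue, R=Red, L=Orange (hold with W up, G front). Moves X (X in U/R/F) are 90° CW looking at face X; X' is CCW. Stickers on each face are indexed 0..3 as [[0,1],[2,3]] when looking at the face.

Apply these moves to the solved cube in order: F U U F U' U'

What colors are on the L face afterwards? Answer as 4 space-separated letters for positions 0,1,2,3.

After move 1 (F): F=GGGG U=WWOO R=WRWR D=RRYY L=OYOY
After move 2 (U): U=OWOW F=WRGG R=BBWR B=OYBB L=GGOY
After move 3 (U): U=OOWW F=BBGG R=OYWR B=GGBB L=WROY
After move 4 (F): F=GBGB U=OOYR R=WYWR D=WOYY L=WROR
After move 5 (U'): U=OROY F=WRGB R=GBWR B=WYBB L=GGOR
After move 6 (U'): U=RYOO F=GGGB R=WRWR B=GBBB L=WYOR
Query: L face = WYOR

Answer: W Y O R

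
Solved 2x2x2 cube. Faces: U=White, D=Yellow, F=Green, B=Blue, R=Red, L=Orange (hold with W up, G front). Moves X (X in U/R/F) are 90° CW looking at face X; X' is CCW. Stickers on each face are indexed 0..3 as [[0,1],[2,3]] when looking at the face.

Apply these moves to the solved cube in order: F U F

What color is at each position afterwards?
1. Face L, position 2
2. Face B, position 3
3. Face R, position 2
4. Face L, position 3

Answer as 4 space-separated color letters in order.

After move 1 (F): F=GGGG U=WWOO R=WRWR D=RRYY L=OYOY
After move 2 (U): U=OWOW F=WRGG R=BBWR B=OYBB L=GGOY
After move 3 (F): F=GWGR U=OWYG R=OBWR D=WBYY L=GROR
Query 1: L[2] = O
Query 2: B[3] = B
Query 3: R[2] = W
Query 4: L[3] = R

Answer: O B W R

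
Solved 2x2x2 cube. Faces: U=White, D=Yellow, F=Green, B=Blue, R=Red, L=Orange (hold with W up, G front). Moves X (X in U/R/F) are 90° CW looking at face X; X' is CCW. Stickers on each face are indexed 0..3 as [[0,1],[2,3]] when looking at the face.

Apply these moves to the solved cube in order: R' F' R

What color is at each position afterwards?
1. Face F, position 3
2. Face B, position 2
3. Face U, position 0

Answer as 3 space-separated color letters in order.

After move 1 (R'): R=RRRR U=WBWB F=GWGW D=YGYG B=YBYB
After move 2 (F'): F=WWGG U=WBRR R=GRYR D=OOYG L=OBOW
After move 3 (R): R=YGRR U=WWRG F=WOGG D=OYYY B=RBBB
Query 1: F[3] = G
Query 2: B[2] = B
Query 3: U[0] = W

Answer: G B W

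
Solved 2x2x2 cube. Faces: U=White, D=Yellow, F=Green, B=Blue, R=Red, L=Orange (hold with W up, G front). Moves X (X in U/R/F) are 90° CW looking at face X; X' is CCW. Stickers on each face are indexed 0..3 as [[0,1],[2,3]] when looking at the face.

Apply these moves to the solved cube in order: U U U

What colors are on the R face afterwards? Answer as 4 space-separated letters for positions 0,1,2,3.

After move 1 (U): U=WWWW F=RRGG R=BBRR B=OOBB L=GGOO
After move 2 (U): U=WWWW F=BBGG R=OORR B=GGBB L=RROO
After move 3 (U): U=WWWW F=OOGG R=GGRR B=RRBB L=BBOO
Query: R face = GGRR

Answer: G G R R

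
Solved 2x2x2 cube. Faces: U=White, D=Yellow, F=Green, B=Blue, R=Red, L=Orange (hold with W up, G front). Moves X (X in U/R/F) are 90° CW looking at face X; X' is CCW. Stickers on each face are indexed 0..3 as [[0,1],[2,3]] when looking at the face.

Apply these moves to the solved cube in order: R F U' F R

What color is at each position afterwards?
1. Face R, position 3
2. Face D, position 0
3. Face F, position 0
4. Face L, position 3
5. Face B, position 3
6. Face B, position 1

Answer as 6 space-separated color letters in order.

After move 1 (R): R=RRRR U=WGWG F=GYGY D=YBYB B=WBWB
After move 2 (F): F=GGYY U=WGOO R=WRGR D=RRYB L=OYOB
After move 3 (U'): U=GOWO F=OYYY R=GGGR B=WRWB L=WBOB
After move 4 (F): F=YOYY U=GOBB R=WGOR D=GGYB L=WROR
After move 5 (R): R=OWRG U=GOBY F=YGYB D=GWYW B=BROB
Query 1: R[3] = G
Query 2: D[0] = G
Query 3: F[0] = Y
Query 4: L[3] = R
Query 5: B[3] = B
Query 6: B[1] = R

Answer: G G Y R B R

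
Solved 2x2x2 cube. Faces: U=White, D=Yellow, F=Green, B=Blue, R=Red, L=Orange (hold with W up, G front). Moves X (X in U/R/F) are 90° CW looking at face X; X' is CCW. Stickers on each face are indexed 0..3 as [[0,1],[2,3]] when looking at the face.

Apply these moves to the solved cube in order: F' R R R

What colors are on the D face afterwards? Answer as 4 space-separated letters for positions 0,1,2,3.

Answer: O G Y G

Derivation:
After move 1 (F'): F=GGGG U=WWRR R=YRYR D=OOYY L=OWOW
After move 2 (R): R=YYRR U=WGRG F=GOGY D=OBYB B=RBWB
After move 3 (R): R=RYRY U=WORY F=GBGB D=OWYR B=GBGB
After move 4 (R): R=RRYY U=WBRB F=GWGR D=OGYG B=YBOB
Query: D face = OGYG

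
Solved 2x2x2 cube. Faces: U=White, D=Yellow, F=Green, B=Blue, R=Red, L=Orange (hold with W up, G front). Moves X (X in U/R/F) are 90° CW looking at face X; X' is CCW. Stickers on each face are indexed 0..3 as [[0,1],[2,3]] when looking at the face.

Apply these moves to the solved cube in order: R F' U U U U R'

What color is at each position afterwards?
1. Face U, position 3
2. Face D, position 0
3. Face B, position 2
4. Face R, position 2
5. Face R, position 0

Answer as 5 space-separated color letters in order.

After move 1 (R): R=RRRR U=WGWG F=GYGY D=YBYB B=WBWB
After move 2 (F'): F=YYGG U=WGRR R=BRYR D=OOYB L=OGOW
After move 3 (U): U=RWRG F=BRGG R=WBYR B=OGWB L=YYOW
After move 4 (U): U=RRGW F=WBGG R=OGYR B=YYWB L=BROW
After move 5 (U): U=GRWR F=OGGG R=YYYR B=BRWB L=WBOW
After move 6 (U): U=WGRR F=YYGG R=BRYR B=WBWB L=OGOW
After move 7 (R'): R=RRBY U=WWRW F=YGGR D=OYYG B=BBOB
Query 1: U[3] = W
Query 2: D[0] = O
Query 3: B[2] = O
Query 4: R[2] = B
Query 5: R[0] = R

Answer: W O O B R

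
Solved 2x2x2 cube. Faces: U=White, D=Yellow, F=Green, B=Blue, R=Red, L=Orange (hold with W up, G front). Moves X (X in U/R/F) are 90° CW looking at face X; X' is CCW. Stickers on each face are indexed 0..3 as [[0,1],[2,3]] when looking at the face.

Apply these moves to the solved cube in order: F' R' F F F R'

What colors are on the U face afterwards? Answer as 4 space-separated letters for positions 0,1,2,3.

After move 1 (F'): F=GGGG U=WWRR R=YRYR D=OOYY L=OWOW
After move 2 (R'): R=RRYY U=WBRB F=GWGR D=OGYG B=YBOB
After move 3 (F): F=GGRW U=WBWW R=RRBY D=YRYG L=OOOG
After move 4 (F): F=RGWG U=WBGO R=WRWY D=BRYG L=OYOR
After move 5 (F): F=WRGG U=WBRY R=GROY D=WWYG L=OBOR
After move 6 (R'): R=RYGO U=WORY F=WBGY D=WRYG B=GBWB
Query: U face = WORY

Answer: W O R Y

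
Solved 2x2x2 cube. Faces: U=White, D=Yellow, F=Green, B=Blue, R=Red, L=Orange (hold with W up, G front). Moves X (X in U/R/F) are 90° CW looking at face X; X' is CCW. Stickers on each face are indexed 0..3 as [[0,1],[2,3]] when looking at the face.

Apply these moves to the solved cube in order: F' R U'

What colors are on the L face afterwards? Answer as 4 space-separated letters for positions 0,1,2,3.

Answer: R B O W

Derivation:
After move 1 (F'): F=GGGG U=WWRR R=YRYR D=OOYY L=OWOW
After move 2 (R): R=YYRR U=WGRG F=GOGY D=OBYB B=RBWB
After move 3 (U'): U=GGWR F=OWGY R=GORR B=YYWB L=RBOW
Query: L face = RBOW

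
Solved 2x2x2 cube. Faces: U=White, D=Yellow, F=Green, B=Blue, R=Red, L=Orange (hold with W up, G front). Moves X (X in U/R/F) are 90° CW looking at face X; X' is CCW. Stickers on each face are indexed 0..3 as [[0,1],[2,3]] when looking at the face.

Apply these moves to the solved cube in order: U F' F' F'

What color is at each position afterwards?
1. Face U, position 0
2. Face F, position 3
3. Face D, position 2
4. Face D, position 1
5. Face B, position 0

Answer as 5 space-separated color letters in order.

After move 1 (U): U=WWWW F=RRGG R=BBRR B=OOBB L=GGOO
After move 2 (F'): F=RGRG U=WWBR R=YBYR D=GOYY L=GWOW
After move 3 (F'): F=GGRR U=WWYY R=OBGR D=WWYY L=GROB
After move 4 (F'): F=GRGR U=WWOG R=WBWR D=RBYY L=GYOY
Query 1: U[0] = W
Query 2: F[3] = R
Query 3: D[2] = Y
Query 4: D[1] = B
Query 5: B[0] = O

Answer: W R Y B O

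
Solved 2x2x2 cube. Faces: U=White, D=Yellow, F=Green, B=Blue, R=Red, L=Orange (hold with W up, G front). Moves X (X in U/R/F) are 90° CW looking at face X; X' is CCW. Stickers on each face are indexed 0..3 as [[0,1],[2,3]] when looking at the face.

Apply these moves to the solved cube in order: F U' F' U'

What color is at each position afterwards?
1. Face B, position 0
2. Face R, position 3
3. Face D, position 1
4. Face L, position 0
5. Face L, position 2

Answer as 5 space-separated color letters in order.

After move 1 (F): F=GGGG U=WWOO R=WRWR D=RRYY L=OYOY
After move 2 (U'): U=WOWO F=OYGG R=GGWR B=WRBB L=BBOY
After move 3 (F'): F=YGOG U=WOGW R=RGRR D=BYYY L=BOOW
After move 4 (U'): U=OWWG F=BOOG R=YGRR B=RGBB L=WROW
Query 1: B[0] = R
Query 2: R[3] = R
Query 3: D[1] = Y
Query 4: L[0] = W
Query 5: L[2] = O

Answer: R R Y W O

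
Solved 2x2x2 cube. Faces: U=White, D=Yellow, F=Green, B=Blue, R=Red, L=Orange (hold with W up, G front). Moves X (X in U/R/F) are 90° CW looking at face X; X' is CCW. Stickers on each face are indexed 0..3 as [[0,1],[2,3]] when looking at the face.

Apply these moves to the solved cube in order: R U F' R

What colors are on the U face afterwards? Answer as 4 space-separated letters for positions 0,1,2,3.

After move 1 (R): R=RRRR U=WGWG F=GYGY D=YBYB B=WBWB
After move 2 (U): U=WWGG F=RRGY R=WBRR B=OOWB L=GYOO
After move 3 (F'): F=RYRG U=WWWR R=BBYR D=YOYB L=GGOG
After move 4 (R): R=YBRB U=WYWG F=RORB D=YWYO B=ROWB
Query: U face = WYWG

Answer: W Y W G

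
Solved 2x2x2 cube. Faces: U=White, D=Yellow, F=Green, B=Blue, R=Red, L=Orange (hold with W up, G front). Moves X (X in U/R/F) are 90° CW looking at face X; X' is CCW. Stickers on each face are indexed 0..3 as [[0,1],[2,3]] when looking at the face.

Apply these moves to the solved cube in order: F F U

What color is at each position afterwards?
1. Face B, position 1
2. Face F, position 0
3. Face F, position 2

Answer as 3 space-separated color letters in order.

Answer: R O G

Derivation:
After move 1 (F): F=GGGG U=WWOO R=WRWR D=RRYY L=OYOY
After move 2 (F): F=GGGG U=WWYY R=OROR D=WWYY L=OROR
After move 3 (U): U=YWYW F=ORGG R=BBOR B=ORBB L=GGOR
Query 1: B[1] = R
Query 2: F[0] = O
Query 3: F[2] = G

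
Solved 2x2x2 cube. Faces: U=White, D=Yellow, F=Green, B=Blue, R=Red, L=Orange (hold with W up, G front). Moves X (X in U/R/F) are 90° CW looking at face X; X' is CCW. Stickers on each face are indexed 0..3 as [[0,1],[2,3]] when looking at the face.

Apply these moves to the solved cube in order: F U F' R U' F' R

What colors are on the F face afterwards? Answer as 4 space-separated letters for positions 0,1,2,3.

After move 1 (F): F=GGGG U=WWOO R=WRWR D=RRYY L=OYOY
After move 2 (U): U=OWOW F=WRGG R=BBWR B=OYBB L=GGOY
After move 3 (F'): F=RGWG U=OWBW R=RBRR D=GYYY L=GWOO
After move 4 (R): R=RRRB U=OGBG F=RYWY D=GBYO B=WYWB
After move 5 (U'): U=GGOB F=GWWY R=RYRB B=RRWB L=WYOO
After move 6 (F'): F=WYGW U=GGRR R=BYGB D=YOYO L=WBOO
After move 7 (R): R=GBBY U=GYRW F=WOGO D=YWYR B=RRGB
Query: F face = WOGO

Answer: W O G O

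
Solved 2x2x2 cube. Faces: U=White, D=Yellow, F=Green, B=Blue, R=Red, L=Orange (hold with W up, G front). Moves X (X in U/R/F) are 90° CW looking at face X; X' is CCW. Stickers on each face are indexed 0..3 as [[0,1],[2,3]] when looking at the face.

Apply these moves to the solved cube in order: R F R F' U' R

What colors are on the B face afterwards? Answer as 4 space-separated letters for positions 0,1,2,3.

Answer: G W R B

Derivation:
After move 1 (R): R=RRRR U=WGWG F=GYGY D=YBYB B=WBWB
After move 2 (F): F=GGYY U=WGOO R=WRGR D=RRYB L=OYOB
After move 3 (R): R=GWRR U=WGOY F=GRYB D=RWYW B=OBGB
After move 4 (F'): F=RBGY U=WGGR R=WWRR D=YBYW L=OYOO
After move 5 (U'): U=GRWG F=OYGY R=RBRR B=WWGB L=OBOO
After move 6 (R): R=RRRB U=GYWY F=OBGW D=YGYW B=GWRB
Query: B face = GWRB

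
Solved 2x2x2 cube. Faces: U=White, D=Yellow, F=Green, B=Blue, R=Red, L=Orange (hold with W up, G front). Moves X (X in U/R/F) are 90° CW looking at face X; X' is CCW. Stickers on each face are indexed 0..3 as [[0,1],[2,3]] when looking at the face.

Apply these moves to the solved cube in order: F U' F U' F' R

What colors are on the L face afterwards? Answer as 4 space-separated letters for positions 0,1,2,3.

After move 1 (F): F=GGGG U=WWOO R=WRWR D=RRYY L=OYOY
After move 2 (U'): U=WOWO F=OYGG R=GGWR B=WRBB L=BBOY
After move 3 (F): F=GOGY U=WOYB R=WGOR D=WGYY L=BROR
After move 4 (U'): U=OBWY F=BRGY R=GOOR B=WGBB L=WROR
After move 5 (F'): F=RYBG U=OBGO R=GOWR D=RRYY L=WYOW
After move 6 (R): R=WGRO U=OYGG F=RRBY D=RBYW B=OGBB
Query: L face = WYOW

Answer: W Y O W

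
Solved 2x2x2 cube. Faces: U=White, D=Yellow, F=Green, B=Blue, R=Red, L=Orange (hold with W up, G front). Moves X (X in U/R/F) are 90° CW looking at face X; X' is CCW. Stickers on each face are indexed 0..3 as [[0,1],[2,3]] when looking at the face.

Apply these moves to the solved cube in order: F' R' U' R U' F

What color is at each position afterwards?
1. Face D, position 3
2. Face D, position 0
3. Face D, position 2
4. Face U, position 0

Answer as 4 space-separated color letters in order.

After move 1 (F'): F=GGGG U=WWRR R=YRYR D=OOYY L=OWOW
After move 2 (R'): R=RRYY U=WBRB F=GWGR D=OGYG B=YBOB
After move 3 (U'): U=BBWR F=OWGR R=GWYY B=RROB L=YBOW
After move 4 (R): R=YGYW U=BWWR F=OGGG D=OOYR B=RRBB
After move 5 (U'): U=WRBW F=YBGG R=OGYW B=YGBB L=RROW
After move 6 (F): F=GYGB U=WRWR R=BGWW D=YOYR L=ROOO
Query 1: D[3] = R
Query 2: D[0] = Y
Query 3: D[2] = Y
Query 4: U[0] = W

Answer: R Y Y W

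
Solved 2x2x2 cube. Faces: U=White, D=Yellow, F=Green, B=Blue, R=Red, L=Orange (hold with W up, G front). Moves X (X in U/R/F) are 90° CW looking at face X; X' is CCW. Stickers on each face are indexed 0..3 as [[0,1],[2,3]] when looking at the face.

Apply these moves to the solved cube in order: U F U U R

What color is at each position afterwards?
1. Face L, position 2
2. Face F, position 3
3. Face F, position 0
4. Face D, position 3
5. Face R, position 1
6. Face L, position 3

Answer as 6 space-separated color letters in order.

Answer: O Y O G G Y

Derivation:
After move 1 (U): U=WWWW F=RRGG R=BBRR B=OOBB L=GGOO
After move 2 (F): F=GRGR U=WWOG R=WBWR D=RBYY L=GYOY
After move 3 (U): U=OWGW F=WBGR R=OOWR B=GYBB L=GROY
After move 4 (U): U=GOWW F=OOGR R=GYWR B=GRBB L=WBOY
After move 5 (R): R=WGRY U=GOWR F=OBGY D=RBYG B=WROB
Query 1: L[2] = O
Query 2: F[3] = Y
Query 3: F[0] = O
Query 4: D[3] = G
Query 5: R[1] = G
Query 6: L[3] = Y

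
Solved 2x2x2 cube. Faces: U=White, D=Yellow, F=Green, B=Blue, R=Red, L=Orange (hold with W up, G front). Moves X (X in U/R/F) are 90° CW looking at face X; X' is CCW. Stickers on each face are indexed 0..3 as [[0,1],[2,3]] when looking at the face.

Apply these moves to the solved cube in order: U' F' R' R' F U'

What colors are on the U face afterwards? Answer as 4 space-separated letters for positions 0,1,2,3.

After move 1 (U'): U=WWWW F=OOGG R=GGRR B=RRBB L=BBOO
After move 2 (F'): F=OGOG U=WWGR R=YGYR D=BOYY L=BWOW
After move 3 (R'): R=GRYY U=WBGR F=OWOR D=BGYG B=YROB
After move 4 (R'): R=RYGY U=WOGY F=OBOR D=BWYR B=GRGB
After move 5 (F): F=OORB U=WOWW R=GYYY D=GRYR L=BBOW
After move 6 (U'): U=OWWW F=BBRB R=OOYY B=GYGB L=GROW
Query: U face = OWWW

Answer: O W W W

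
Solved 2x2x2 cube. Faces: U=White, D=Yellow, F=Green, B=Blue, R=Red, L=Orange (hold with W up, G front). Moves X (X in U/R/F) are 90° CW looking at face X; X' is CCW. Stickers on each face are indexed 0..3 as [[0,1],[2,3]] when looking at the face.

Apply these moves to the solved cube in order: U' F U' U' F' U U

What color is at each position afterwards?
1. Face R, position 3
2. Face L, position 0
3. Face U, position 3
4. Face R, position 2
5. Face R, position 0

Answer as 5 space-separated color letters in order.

Answer: R G B R W

Derivation:
After move 1 (U'): U=WWWW F=OOGG R=GGRR B=RRBB L=BBOO
After move 2 (F): F=GOGO U=WWOB R=WGWR D=RGYY L=BYOY
After move 3 (U'): U=WBWO F=BYGO R=GOWR B=WGBB L=RROY
After move 4 (U'): U=BOWW F=RRGO R=BYWR B=GOBB L=WGOY
After move 5 (F'): F=RORG U=BOBW R=GYRR D=GYYY L=WWOW
After move 6 (U): U=BBWO F=GYRG R=GORR B=WWBB L=ROOW
After move 7 (U): U=WBOB F=GORG R=WWRR B=ROBB L=GYOW
Query 1: R[3] = R
Query 2: L[0] = G
Query 3: U[3] = B
Query 4: R[2] = R
Query 5: R[0] = W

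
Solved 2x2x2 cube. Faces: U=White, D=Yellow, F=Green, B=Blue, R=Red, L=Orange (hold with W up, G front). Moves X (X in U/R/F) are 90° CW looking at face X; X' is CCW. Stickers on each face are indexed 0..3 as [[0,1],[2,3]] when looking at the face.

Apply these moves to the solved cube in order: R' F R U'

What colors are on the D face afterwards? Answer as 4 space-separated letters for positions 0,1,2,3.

Answer: R Y Y Y

Derivation:
After move 1 (R'): R=RRRR U=WBWB F=GWGW D=YGYG B=YBYB
After move 2 (F): F=GGWW U=WBOO R=WRBR D=RRYG L=OYOG
After move 3 (R): R=BWRR U=WGOW F=GRWG D=RYYY B=OBBB
After move 4 (U'): U=GWWO F=OYWG R=GRRR B=BWBB L=OBOG
Query: D face = RYYY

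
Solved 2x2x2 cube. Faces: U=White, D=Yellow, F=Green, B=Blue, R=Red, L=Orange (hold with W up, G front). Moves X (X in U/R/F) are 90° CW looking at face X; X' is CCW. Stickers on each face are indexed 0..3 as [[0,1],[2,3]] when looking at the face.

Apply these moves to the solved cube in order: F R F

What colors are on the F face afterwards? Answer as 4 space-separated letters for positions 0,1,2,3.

Answer: G G Y R

Derivation:
After move 1 (F): F=GGGG U=WWOO R=WRWR D=RRYY L=OYOY
After move 2 (R): R=WWRR U=WGOG F=GRGY D=RBYB B=OBWB
After move 3 (F): F=GGYR U=WGYY R=OWGR D=RWYB L=OROB
Query: F face = GGYR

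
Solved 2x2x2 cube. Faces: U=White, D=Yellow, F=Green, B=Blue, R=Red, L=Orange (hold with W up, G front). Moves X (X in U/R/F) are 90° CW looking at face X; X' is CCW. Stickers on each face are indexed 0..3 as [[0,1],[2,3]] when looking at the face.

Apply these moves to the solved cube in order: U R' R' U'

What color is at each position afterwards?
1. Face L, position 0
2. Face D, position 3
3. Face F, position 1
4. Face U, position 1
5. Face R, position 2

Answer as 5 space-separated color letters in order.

After move 1 (U): U=WWWW F=RRGG R=BBRR B=OOBB L=GGOO
After move 2 (R'): R=BRBR U=WBWO F=RWGW D=YRYG B=YOYB
After move 3 (R'): R=RRBB U=WYWY F=RBGO D=YWYW B=GORB
After move 4 (U'): U=YYWW F=GGGO R=RBBB B=RRRB L=GOOO
Query 1: L[0] = G
Query 2: D[3] = W
Query 3: F[1] = G
Query 4: U[1] = Y
Query 5: R[2] = B

Answer: G W G Y B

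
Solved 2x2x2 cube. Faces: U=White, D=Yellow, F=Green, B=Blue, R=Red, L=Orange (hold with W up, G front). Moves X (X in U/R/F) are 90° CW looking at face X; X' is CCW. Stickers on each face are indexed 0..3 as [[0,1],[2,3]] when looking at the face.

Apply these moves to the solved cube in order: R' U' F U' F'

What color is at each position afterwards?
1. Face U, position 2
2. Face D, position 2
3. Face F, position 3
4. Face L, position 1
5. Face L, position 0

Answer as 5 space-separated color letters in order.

Answer: G Y W O R

Derivation:
After move 1 (R'): R=RRRR U=WBWB F=GWGW D=YGYG B=YBYB
After move 2 (U'): U=BBWW F=OOGW R=GWRR B=RRYB L=YBOO
After move 3 (F): F=GOWO U=BBOB R=WWWR D=RGYG L=YYOG
After move 4 (U'): U=BBBO F=YYWO R=GOWR B=WWYB L=RROG
After move 5 (F'): F=YOYW U=BBGW R=GORR D=RGYG L=ROOB
Query 1: U[2] = G
Query 2: D[2] = Y
Query 3: F[3] = W
Query 4: L[1] = O
Query 5: L[0] = R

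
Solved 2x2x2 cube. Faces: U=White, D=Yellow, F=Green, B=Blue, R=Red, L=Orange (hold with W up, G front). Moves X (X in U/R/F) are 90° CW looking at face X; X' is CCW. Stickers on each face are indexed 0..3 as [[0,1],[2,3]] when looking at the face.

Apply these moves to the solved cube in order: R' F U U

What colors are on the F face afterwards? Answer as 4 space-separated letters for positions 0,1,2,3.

Answer: Y B W W

Derivation:
After move 1 (R'): R=RRRR U=WBWB F=GWGW D=YGYG B=YBYB
After move 2 (F): F=GGWW U=WBOO R=WRBR D=RRYG L=OYOG
After move 3 (U): U=OWOB F=WRWW R=YBBR B=OYYB L=GGOG
After move 4 (U): U=OOBW F=YBWW R=OYBR B=GGYB L=WROG
Query: F face = YBWW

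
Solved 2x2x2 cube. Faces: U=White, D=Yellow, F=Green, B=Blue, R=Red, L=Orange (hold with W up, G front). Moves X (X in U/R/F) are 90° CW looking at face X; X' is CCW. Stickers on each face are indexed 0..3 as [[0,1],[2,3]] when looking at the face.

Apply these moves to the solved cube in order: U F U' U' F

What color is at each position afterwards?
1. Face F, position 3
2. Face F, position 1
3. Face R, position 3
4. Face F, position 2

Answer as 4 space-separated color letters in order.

After move 1 (U): U=WWWW F=RRGG R=BBRR B=OOBB L=GGOO
After move 2 (F): F=GRGR U=WWOG R=WBWR D=RBYY L=GYOY
After move 3 (U'): U=WGWO F=GYGR R=GRWR B=WBBB L=OOOY
After move 4 (U'): U=GOWW F=OOGR R=GYWR B=GRBB L=WBOY
After move 5 (F): F=GORO U=GOYB R=WYWR D=WGYY L=WROB
Query 1: F[3] = O
Query 2: F[1] = O
Query 3: R[3] = R
Query 4: F[2] = R

Answer: O O R R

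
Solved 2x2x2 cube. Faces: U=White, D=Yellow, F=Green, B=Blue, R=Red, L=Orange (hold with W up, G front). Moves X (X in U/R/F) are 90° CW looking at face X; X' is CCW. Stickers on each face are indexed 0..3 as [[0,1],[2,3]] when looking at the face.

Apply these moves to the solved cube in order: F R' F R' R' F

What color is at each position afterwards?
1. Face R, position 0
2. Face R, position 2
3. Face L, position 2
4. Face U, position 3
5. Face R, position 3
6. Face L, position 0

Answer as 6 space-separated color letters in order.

After move 1 (F): F=GGGG U=WWOO R=WRWR D=RRYY L=OYOY
After move 2 (R'): R=RRWW U=WBOB F=GWGO D=RGYG B=YBRB
After move 3 (F): F=GGOW U=WBYY R=ORBW D=WRYG L=OROG
After move 4 (R'): R=RWOB U=WRYY F=GBOY D=WGYW B=GBRB
After move 5 (R'): R=WBRO U=WRYG F=GROY D=WBYY B=WBGB
After move 6 (F): F=OGYR U=WRGR R=YBGO D=RWYY L=OWOB
Query 1: R[0] = Y
Query 2: R[2] = G
Query 3: L[2] = O
Query 4: U[3] = R
Query 5: R[3] = O
Query 6: L[0] = O

Answer: Y G O R O O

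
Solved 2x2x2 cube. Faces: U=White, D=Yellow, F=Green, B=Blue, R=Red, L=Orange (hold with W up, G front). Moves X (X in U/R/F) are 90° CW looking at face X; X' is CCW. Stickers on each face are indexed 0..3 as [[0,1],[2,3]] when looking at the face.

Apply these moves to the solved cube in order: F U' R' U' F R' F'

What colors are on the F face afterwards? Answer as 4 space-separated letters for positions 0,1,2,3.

After move 1 (F): F=GGGG U=WWOO R=WRWR D=RRYY L=OYOY
After move 2 (U'): U=WOWO F=OYGG R=GGWR B=WRBB L=BBOY
After move 3 (R'): R=GRGW U=WBWW F=OOGO D=RYYG B=YRRB
After move 4 (U'): U=BWWW F=BBGO R=OOGW B=GRRB L=YROY
After move 5 (F): F=GBOB U=BWYR R=WOWW D=GOYG L=YROY
After move 6 (R'): R=OWWW U=BRYG F=GWOR D=GBYB B=GROB
After move 7 (F'): F=WRGO U=BROW R=BWGW D=RYYB L=YGOY
Query: F face = WRGO

Answer: W R G O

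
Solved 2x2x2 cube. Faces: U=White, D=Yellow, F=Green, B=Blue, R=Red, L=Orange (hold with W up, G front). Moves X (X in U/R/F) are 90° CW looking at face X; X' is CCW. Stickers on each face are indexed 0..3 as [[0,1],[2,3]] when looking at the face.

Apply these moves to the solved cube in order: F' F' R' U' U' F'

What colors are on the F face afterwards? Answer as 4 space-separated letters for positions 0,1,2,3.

Answer: B Y Y G

Derivation:
After move 1 (F'): F=GGGG U=WWRR R=YRYR D=OOYY L=OWOW
After move 2 (F'): F=GGGG U=WWYY R=OROR D=WWYY L=OROR
After move 3 (R'): R=RROO U=WBYB F=GWGY D=WGYG B=YBWB
After move 4 (U'): U=BBWY F=ORGY R=GWOO B=RRWB L=YBOR
After move 5 (U'): U=BYBW F=YBGY R=OROO B=GWWB L=RROR
After move 6 (F'): F=BYYG U=BYOO R=GRWO D=RRYG L=RWOB
Query: F face = BYYG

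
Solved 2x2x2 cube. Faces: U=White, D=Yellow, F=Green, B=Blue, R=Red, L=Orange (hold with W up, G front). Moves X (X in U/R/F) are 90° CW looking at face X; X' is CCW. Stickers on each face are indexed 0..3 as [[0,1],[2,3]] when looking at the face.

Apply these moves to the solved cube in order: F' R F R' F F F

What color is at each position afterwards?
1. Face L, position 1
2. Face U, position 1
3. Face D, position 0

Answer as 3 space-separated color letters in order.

Answer: R W O

Derivation:
After move 1 (F'): F=GGGG U=WWRR R=YRYR D=OOYY L=OWOW
After move 2 (R): R=YYRR U=WGRG F=GOGY D=OBYB B=RBWB
After move 3 (F): F=GGYO U=WGWW R=RYGR D=RYYB L=OOOB
After move 4 (R'): R=YRRG U=WWWR F=GGYW D=RGYO B=BBYB
After move 5 (F): F=YGWG U=WWBO R=WRRG D=RYYO L=OROG
After move 6 (F): F=WYGG U=WWGR R=BROG D=RWYO L=OROY
After move 7 (F): F=GWGY U=WWYR R=GRRG D=OBYO L=OROW
Query 1: L[1] = R
Query 2: U[1] = W
Query 3: D[0] = O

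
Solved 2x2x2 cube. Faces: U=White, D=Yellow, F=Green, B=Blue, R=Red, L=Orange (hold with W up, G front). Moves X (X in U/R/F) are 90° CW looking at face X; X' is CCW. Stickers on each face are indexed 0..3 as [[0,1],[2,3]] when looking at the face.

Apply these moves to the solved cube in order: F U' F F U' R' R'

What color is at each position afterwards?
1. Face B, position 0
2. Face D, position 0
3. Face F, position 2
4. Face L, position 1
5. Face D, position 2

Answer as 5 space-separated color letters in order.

Answer: O O Y R Y

Derivation:
After move 1 (F): F=GGGG U=WWOO R=WRWR D=RRYY L=OYOY
After move 2 (U'): U=WOWO F=OYGG R=GGWR B=WRBB L=BBOY
After move 3 (F): F=GOGY U=WOYB R=WGOR D=WGYY L=BROR
After move 4 (F): F=GGYO U=WORR R=YGBR D=OWYY L=BWOG
After move 5 (U'): U=ORWR F=BWYO R=GGBR B=YGBB L=WROG
After move 6 (R'): R=GRGB U=OBWY F=BRYR D=OWYO B=YGWB
After move 7 (R'): R=RBGG U=OWWY F=BBYY D=ORYR B=OGWB
Query 1: B[0] = O
Query 2: D[0] = O
Query 3: F[2] = Y
Query 4: L[1] = R
Query 5: D[2] = Y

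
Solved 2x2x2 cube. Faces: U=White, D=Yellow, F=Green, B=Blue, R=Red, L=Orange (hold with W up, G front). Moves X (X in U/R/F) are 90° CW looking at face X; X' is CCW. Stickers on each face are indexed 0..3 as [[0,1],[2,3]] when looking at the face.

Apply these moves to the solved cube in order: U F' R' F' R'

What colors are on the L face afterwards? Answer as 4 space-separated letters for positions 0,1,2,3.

After move 1 (U): U=WWWW F=RRGG R=BBRR B=OOBB L=GGOO
After move 2 (F'): F=RGRG U=WWBR R=YBYR D=GOYY L=GWOW
After move 3 (R'): R=BRYY U=WBBO F=RWRR D=GGYG B=YOOB
After move 4 (F'): F=WRRR U=WBBY R=GRGY D=WWYG L=GOOB
After move 5 (R'): R=RYGG U=WOBY F=WBRY D=WRYR B=GOWB
Query: L face = GOOB

Answer: G O O B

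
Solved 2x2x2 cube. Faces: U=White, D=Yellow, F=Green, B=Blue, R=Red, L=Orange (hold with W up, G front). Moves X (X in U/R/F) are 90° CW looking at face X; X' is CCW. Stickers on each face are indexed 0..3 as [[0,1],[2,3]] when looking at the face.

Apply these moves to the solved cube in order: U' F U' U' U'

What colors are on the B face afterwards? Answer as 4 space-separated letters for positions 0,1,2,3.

Answer: B Y B B

Derivation:
After move 1 (U'): U=WWWW F=OOGG R=GGRR B=RRBB L=BBOO
After move 2 (F): F=GOGO U=WWOB R=WGWR D=RGYY L=BYOY
After move 3 (U'): U=WBWO F=BYGO R=GOWR B=WGBB L=RROY
After move 4 (U'): U=BOWW F=RRGO R=BYWR B=GOBB L=WGOY
After move 5 (U'): U=OWBW F=WGGO R=RRWR B=BYBB L=GOOY
Query: B face = BYBB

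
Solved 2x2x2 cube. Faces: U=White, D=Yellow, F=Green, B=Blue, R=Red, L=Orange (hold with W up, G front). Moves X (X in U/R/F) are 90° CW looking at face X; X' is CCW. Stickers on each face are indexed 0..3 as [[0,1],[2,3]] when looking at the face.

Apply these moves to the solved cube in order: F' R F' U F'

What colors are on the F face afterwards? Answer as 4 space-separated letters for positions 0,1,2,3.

Answer: Y G B G

Derivation:
After move 1 (F'): F=GGGG U=WWRR R=YRYR D=OOYY L=OWOW
After move 2 (R): R=YYRR U=WGRG F=GOGY D=OBYB B=RBWB
After move 3 (F'): F=OYGG U=WGYR R=BYOR D=WWYB L=OGOR
After move 4 (U): U=YWRG F=BYGG R=RBOR B=OGWB L=OYOR
After move 5 (F'): F=YGBG U=YWRO R=WBWR D=YRYB L=OGOR
Query: F face = YGBG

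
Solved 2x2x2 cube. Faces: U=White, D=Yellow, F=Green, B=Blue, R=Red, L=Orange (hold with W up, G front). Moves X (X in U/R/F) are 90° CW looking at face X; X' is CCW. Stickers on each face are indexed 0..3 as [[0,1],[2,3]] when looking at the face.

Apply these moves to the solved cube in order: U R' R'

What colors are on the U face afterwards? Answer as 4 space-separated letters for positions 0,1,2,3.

Answer: W Y W Y

Derivation:
After move 1 (U): U=WWWW F=RRGG R=BBRR B=OOBB L=GGOO
After move 2 (R'): R=BRBR U=WBWO F=RWGW D=YRYG B=YOYB
After move 3 (R'): R=RRBB U=WYWY F=RBGO D=YWYW B=GORB
Query: U face = WYWY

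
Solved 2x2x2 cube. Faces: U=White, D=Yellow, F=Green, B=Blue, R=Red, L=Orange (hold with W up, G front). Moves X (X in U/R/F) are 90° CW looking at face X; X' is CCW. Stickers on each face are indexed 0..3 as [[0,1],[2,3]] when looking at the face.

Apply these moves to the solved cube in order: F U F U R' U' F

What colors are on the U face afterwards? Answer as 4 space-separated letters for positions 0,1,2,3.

Answer: B G R R

Derivation:
After move 1 (F): F=GGGG U=WWOO R=WRWR D=RRYY L=OYOY
After move 2 (U): U=OWOW F=WRGG R=BBWR B=OYBB L=GGOY
After move 3 (F): F=GWGR U=OWYG R=OBWR D=WBYY L=GROR
After move 4 (U): U=YOGW F=OBGR R=OYWR B=GRBB L=GWOR
After move 5 (R'): R=YROW U=YBGG F=OOGW D=WBYR B=YRBB
After move 6 (U'): U=BGYG F=GWGW R=OOOW B=YRBB L=YROR
After move 7 (F): F=GGWW U=BGRR R=YOGW D=OOYR L=YWOB
Query: U face = BGRR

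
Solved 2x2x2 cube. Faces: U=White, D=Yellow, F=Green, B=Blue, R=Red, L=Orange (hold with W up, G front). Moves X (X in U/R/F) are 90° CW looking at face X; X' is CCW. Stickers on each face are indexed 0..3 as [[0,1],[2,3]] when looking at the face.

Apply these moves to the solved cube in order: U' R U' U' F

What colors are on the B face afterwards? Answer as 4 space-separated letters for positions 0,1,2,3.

After move 1 (U'): U=WWWW F=OOGG R=GGRR B=RRBB L=BBOO
After move 2 (R): R=RGRG U=WOWG F=OYGY D=YBYR B=WRWB
After move 3 (U'): U=OGWW F=BBGY R=OYRG B=RGWB L=WROO
After move 4 (U'): U=GWOW F=WRGY R=BBRG B=OYWB L=RGOO
After move 5 (F): F=GWYR U=GWOG R=OBWG D=RBYR L=RYOB
Query: B face = OYWB

Answer: O Y W B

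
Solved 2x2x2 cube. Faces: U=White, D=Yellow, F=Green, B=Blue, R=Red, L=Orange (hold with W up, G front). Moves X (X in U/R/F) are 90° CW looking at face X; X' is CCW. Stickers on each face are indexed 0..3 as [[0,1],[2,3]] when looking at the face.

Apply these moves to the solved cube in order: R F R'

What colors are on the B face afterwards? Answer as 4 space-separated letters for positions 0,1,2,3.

Answer: B B R B

Derivation:
After move 1 (R): R=RRRR U=WGWG F=GYGY D=YBYB B=WBWB
After move 2 (F): F=GGYY U=WGOO R=WRGR D=RRYB L=OYOB
After move 3 (R'): R=RRWG U=WWOW F=GGYO D=RGYY B=BBRB
Query: B face = BBRB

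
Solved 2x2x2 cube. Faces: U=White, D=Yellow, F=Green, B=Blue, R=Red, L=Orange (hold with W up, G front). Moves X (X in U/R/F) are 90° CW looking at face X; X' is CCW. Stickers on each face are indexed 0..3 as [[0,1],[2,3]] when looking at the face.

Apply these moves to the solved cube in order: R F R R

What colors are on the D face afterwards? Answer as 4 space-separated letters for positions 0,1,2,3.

Answer: R G Y O

Derivation:
After move 1 (R): R=RRRR U=WGWG F=GYGY D=YBYB B=WBWB
After move 2 (F): F=GGYY U=WGOO R=WRGR D=RRYB L=OYOB
After move 3 (R): R=GWRR U=WGOY F=GRYB D=RWYW B=OBGB
After move 4 (R): R=RGRW U=WROB F=GWYW D=RGYO B=YBGB
Query: D face = RGYO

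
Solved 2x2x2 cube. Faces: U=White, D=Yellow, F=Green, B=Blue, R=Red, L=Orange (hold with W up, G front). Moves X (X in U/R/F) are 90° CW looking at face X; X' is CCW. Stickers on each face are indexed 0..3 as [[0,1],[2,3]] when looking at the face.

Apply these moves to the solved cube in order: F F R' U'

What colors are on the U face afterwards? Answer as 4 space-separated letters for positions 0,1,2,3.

Answer: B B W Y

Derivation:
After move 1 (F): F=GGGG U=WWOO R=WRWR D=RRYY L=OYOY
After move 2 (F): F=GGGG U=WWYY R=OROR D=WWYY L=OROR
After move 3 (R'): R=RROO U=WBYB F=GWGY D=WGYG B=YBWB
After move 4 (U'): U=BBWY F=ORGY R=GWOO B=RRWB L=YBOR
Query: U face = BBWY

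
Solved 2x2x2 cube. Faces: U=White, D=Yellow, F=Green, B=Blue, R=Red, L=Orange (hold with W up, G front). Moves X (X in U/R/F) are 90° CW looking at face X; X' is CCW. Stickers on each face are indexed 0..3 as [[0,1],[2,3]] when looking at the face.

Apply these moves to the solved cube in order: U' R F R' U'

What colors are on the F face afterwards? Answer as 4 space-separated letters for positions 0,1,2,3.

After move 1 (U'): U=WWWW F=OOGG R=GGRR B=RRBB L=BBOO
After move 2 (R): R=RGRG U=WOWG F=OYGY D=YBYR B=WRWB
After move 3 (F): F=GOYY U=WOOB R=WGGG D=RRYR L=BYOB
After move 4 (R'): R=GGWG U=WWOW F=GOYB D=ROYY B=RRRB
After move 5 (U'): U=WWWO F=BYYB R=GOWG B=GGRB L=RROB
Query: F face = BYYB

Answer: B Y Y B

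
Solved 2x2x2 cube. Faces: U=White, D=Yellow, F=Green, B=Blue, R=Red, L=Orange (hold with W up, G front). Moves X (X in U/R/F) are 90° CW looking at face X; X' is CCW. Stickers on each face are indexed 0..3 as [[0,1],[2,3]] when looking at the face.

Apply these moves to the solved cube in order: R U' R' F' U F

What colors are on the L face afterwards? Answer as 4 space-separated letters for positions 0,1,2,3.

After move 1 (R): R=RRRR U=WGWG F=GYGY D=YBYB B=WBWB
After move 2 (U'): U=GGWW F=OOGY R=GYRR B=RRWB L=WBOO
After move 3 (R'): R=YRGR U=GWWR F=OGGW D=YOYY B=BRBB
After move 4 (F'): F=GWOG U=GWYG R=ORYR D=BOYY L=WROW
After move 5 (U): U=YGGW F=OROG R=BRYR B=WRBB L=GWOW
After move 6 (F): F=OOGR U=YGWW R=GRWR D=YBYY L=GBOO
Query: L face = GBOO

Answer: G B O O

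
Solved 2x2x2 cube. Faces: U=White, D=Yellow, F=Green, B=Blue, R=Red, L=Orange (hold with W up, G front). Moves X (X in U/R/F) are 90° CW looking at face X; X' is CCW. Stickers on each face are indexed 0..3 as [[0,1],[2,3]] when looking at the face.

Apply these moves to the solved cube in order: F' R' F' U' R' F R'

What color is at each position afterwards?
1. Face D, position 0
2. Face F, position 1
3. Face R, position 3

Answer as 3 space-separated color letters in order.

Answer: W O G

Derivation:
After move 1 (F'): F=GGGG U=WWRR R=YRYR D=OOYY L=OWOW
After move 2 (R'): R=RRYY U=WBRB F=GWGR D=OGYG B=YBOB
After move 3 (F'): F=WRGG U=WBRY R=GROY D=WWYG L=OBOR
After move 4 (U'): U=BYWR F=OBGG R=WROY B=GROB L=YBOR
After move 5 (R'): R=RYWO U=BOWG F=OYGR D=WBYG B=GRWB
After move 6 (F): F=GORY U=BORB R=WYGO D=WRYG L=YWOB
After move 7 (R'): R=YOWG U=BWRG F=GORB D=WOYY B=GRRB
Query 1: D[0] = W
Query 2: F[1] = O
Query 3: R[3] = G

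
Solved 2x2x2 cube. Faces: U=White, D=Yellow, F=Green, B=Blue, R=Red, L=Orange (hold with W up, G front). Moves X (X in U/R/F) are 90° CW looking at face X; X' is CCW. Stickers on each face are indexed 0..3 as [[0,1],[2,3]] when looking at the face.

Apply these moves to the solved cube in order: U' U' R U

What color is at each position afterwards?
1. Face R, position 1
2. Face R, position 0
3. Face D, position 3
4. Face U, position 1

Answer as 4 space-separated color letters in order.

Answer: G W G W

Derivation:
After move 1 (U'): U=WWWW F=OOGG R=GGRR B=RRBB L=BBOO
After move 2 (U'): U=WWWW F=BBGG R=OORR B=GGBB L=RROO
After move 3 (R): R=RORO U=WBWG F=BYGY D=YBYG B=WGWB
After move 4 (U): U=WWGB F=ROGY R=WGRO B=RRWB L=BYOO
Query 1: R[1] = G
Query 2: R[0] = W
Query 3: D[3] = G
Query 4: U[1] = W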